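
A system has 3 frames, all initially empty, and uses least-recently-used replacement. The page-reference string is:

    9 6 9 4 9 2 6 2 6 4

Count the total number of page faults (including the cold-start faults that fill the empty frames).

6

9: miss, frames [9]
6: miss, frames [9, 6]
9: hit
4: miss, frames [6, 9, 4]
9: hit
2: miss, evict 6, frames [4, 9, 2]
6: miss, evict 4, frames [9, 2, 6]
2: hit
6: hit
4: miss, evict 9, frames [2, 6, 4]
Page faults: 6.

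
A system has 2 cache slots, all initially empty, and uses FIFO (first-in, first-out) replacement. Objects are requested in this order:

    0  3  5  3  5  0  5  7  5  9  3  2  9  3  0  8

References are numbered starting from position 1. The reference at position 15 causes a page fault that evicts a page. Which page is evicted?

pos 1: 0 -> miss, frames [0]
pos 2: 3 -> miss, frames [0, 3]
pos 3: 5 -> miss, evict 0, frames [3, 5]
pos 4: 3 -> hit
pos 5: 5 -> hit
pos 6: 0 -> miss, evict 3, frames [5, 0]
pos 7: 5 -> hit
pos 8: 7 -> miss, evict 5, frames [0, 7]
pos 9: 5 -> miss, evict 0, frames [7, 5]
pos 10: 9 -> miss, evict 7, frames [5, 9]
pos 11: 3 -> miss, evict 5, frames [9, 3]
pos 12: 2 -> miss, evict 9, frames [3, 2]
pos 13: 9 -> miss, evict 3, frames [2, 9]
pos 14: 3 -> miss, evict 2, frames [9, 3]
pos 15: 0 -> miss, evict 9, frames [3, 0]
At position 15, page 9 is evicted.

9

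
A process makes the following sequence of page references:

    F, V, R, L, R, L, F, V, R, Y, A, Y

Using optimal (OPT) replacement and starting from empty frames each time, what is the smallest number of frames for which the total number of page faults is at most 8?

f=1: 12 faults
f=2: 8 faults
f=3: 7 faults
f=4: 6 faults
f=5: 6 faults
f=6: 6 faults
Smallest f with faults ≤ 8 is 2.

2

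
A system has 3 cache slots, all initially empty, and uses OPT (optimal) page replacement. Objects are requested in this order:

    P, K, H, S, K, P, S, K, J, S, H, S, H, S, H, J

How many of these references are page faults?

6

P → miss, frames {P}
K → miss, frames {P,K}
H → miss, frames {P,K,H}
S → miss, evict H, frames {P,K,S}
K → hit
P → hit
S → hit
K → hit
J → miss, evict K, frames {P,S,J}
S → hit
H → miss, evict P, frames {S,J,H}
S → hit
H → hit
S → hit
H → hit
J → hit
Page faults: 6.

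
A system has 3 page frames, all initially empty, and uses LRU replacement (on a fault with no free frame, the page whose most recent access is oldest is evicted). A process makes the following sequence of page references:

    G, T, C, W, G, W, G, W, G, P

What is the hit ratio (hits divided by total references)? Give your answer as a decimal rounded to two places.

G: fault, frames {G}
T: fault, frames {G,T}
C: fault, frames {G,T,C}
W: fault, evict G, frames {T,C,W}
G: fault, evict T, frames {C,W,G}
W: hit
G: hit
W: hit
G: hit
P: fault, evict C, frames {W,G,P}
Hits: 4 of 10 references → 4/10 = 0.4000.

0.40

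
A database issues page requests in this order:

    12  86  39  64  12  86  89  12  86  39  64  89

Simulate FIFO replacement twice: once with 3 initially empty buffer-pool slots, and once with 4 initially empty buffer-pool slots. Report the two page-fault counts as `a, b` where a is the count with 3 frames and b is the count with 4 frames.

3 frames: F F F F F F F . . F F . → 9 faults.
4 frames: F F F F . . F F F F F F → 10 faults.
10 > 9: adding a frame increased faults — Belady's anomaly.

9, 10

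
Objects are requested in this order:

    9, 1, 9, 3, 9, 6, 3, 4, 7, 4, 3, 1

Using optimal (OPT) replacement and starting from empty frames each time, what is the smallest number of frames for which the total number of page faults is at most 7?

f=1: 12 faults
f=2: 8 faults
f=3: 7 faults
f=4: 6 faults
f=5: 6 faults
f=6: 6 faults
Smallest f with faults ≤ 7 is 3.

3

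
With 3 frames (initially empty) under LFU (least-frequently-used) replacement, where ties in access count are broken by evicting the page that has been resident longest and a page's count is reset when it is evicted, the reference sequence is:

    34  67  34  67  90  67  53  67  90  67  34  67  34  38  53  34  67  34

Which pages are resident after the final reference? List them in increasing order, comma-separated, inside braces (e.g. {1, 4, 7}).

34 -> fault, frames [34]
67 -> fault, frames [34, 67]
34 -> hit
67 -> hit
90 -> fault, frames [34, 67, 90]
67 -> hit
53 -> fault, evict 90, frames [34, 67, 53]
67 -> hit
90 -> fault, evict 53, frames [34, 67, 90]
67 -> hit
34 -> hit
67 -> hit
34 -> hit
38 -> fault, evict 90, frames [34, 67, 38]
53 -> fault, evict 38, frames [34, 67, 53]
34 -> hit
67 -> hit
34 -> hit

{34, 53, 67}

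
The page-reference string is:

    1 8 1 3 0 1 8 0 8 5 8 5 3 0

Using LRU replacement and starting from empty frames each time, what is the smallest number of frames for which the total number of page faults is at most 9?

3

f=1: 14 faults
f=2: 10 faults
f=3: 8 faults
f=4: 6 faults
f=5: 5 faults
Smallest f with faults ≤ 9 is 3.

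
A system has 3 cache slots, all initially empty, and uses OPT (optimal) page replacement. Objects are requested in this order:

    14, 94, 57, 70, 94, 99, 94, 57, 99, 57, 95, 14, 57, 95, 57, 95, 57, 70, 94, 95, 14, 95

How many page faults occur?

14: miss, frames {14}
94: miss, frames {14,94}
57: miss, frames {14,94,57}
70: miss, evict 14, frames {94,57,70}
94: hit
99: miss, evict 70, frames {94,57,99}
94: hit
57: hit
99: hit
57: hit
95: miss, evict 99, frames {94,57,95}
14: miss, evict 94, frames {57,95,14}
57: hit
95: hit
57: hit
95: hit
57: hit
70: miss, evict 57, frames {95,14,70}
94: miss, evict 70, frames {95,14,94}
95: hit
14: hit
95: hit
Page faults: 9.

9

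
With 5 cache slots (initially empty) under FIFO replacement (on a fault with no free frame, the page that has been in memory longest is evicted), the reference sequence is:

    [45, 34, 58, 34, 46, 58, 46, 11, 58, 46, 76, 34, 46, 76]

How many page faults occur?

45 → fault, frames (45)
34 → fault, frames (45 34)
58 → fault, frames (45 34 58)
34 → hit
46 → fault, frames (45 34 58 46)
58 → hit
46 → hit
11 → fault, frames (45 34 58 46 11)
58 → hit
46 → hit
76 → fault, evict 45, frames (34 58 46 11 76)
34 → hit
46 → hit
76 → hit
Page faults: 6.

6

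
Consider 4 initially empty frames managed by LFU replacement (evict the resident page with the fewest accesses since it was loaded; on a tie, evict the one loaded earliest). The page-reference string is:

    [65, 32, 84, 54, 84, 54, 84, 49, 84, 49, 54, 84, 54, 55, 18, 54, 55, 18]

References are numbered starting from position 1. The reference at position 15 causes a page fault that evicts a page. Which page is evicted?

55

pos 1: 65 -> fault, frames [65]
pos 2: 32 -> fault, frames [65, 32]
pos 3: 84 -> fault, frames [65, 32, 84]
pos 4: 54 -> fault, frames [65, 32, 84, 54]
pos 5: 84 -> hit
pos 6: 54 -> hit
pos 7: 84 -> hit
pos 8: 49 -> fault, evict 65, frames [32, 84, 54, 49]
pos 9: 84 -> hit
pos 10: 49 -> hit
pos 11: 54 -> hit
pos 12: 84 -> hit
pos 13: 54 -> hit
pos 14: 55 -> fault, evict 32, frames [84, 54, 49, 55]
pos 15: 18 -> fault, evict 55, frames [84, 54, 49, 18]
At position 15, page 55 is evicted.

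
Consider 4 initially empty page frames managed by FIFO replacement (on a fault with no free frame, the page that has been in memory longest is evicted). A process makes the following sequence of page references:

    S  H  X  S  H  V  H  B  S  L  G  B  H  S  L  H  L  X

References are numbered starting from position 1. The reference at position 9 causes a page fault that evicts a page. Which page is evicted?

pos 1: S -> miss, frames [S]
pos 2: H -> miss, frames [S, H]
pos 3: X -> miss, frames [S, H, X]
pos 4: S -> hit
pos 5: H -> hit
pos 6: V -> miss, frames [S, H, X, V]
pos 7: H -> hit
pos 8: B -> miss, evict S, frames [H, X, V, B]
pos 9: S -> miss, evict H, frames [X, V, B, S]
At position 9, page H is evicted.

H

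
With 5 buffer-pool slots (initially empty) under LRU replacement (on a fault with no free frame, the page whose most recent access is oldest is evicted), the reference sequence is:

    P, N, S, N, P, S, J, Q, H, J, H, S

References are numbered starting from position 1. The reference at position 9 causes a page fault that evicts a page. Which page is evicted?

pos 1: P -> miss, frames {P}
pos 2: N -> miss, frames {P,N}
pos 3: S -> miss, frames {P,N,S}
pos 4: N -> hit
pos 5: P -> hit
pos 6: S -> hit
pos 7: J -> miss, frames {N,P,S,J}
pos 8: Q -> miss, frames {N,P,S,J,Q}
pos 9: H -> miss, evict N, frames {P,S,J,Q,H}
At position 9, page N is evicted.

N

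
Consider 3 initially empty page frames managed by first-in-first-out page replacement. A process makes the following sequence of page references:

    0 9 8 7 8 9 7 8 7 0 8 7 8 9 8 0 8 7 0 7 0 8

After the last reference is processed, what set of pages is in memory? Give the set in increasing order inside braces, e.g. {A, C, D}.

0 → miss, frames (0)
9 → miss, frames (0 9)
8 → miss, frames (0 9 8)
7 → miss, evict 0, frames (9 8 7)
8 → hit
9 → hit
7 → hit
8 → hit
7 → hit
0 → miss, evict 9, frames (8 7 0)
8 → hit
7 → hit
8 → hit
9 → miss, evict 8, frames (7 0 9)
8 → miss, evict 7, frames (0 9 8)
0 → hit
8 → hit
7 → miss, evict 0, frames (9 8 7)
0 → miss, evict 9, frames (8 7 0)
7 → hit
0 → hit
8 → hit

{0, 7, 8}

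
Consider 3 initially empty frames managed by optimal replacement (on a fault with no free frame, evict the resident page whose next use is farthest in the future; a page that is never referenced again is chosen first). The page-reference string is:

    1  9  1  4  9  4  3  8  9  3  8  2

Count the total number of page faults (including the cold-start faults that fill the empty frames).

6

1 -> miss, frames (1)
9 -> miss, frames (1 9)
1 -> hit
4 -> miss, frames (1 9 4)
9 -> hit
4 -> hit
3 -> miss, evict 4, frames (1 9 3)
8 -> miss, evict 1, frames (9 3 8)
9 -> hit
3 -> hit
8 -> hit
2 -> miss, evict 8, frames (9 3 2)
Page faults: 6.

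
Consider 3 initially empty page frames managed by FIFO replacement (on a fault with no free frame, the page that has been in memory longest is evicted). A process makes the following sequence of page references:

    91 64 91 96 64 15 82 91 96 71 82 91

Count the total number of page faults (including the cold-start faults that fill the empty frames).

91: miss, frames {91}
64: miss, frames {91,64}
91: hit
96: miss, frames {91,64,96}
64: hit
15: miss, evict 91, frames {64,96,15}
82: miss, evict 64, frames {96,15,82}
91: miss, evict 96, frames {15,82,91}
96: miss, evict 15, frames {82,91,96}
71: miss, evict 82, frames {91,96,71}
82: miss, evict 91, frames {96,71,82}
91: miss, evict 96, frames {71,82,91}
Page faults: 10.

10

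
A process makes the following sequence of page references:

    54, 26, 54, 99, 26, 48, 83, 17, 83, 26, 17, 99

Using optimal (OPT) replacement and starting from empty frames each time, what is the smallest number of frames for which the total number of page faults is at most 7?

3

f=1: 12 faults
f=2: 8 faults
f=3: 7 faults
f=4: 6 faults
f=5: 6 faults
f=6: 6 faults
Smallest f with faults ≤ 7 is 3.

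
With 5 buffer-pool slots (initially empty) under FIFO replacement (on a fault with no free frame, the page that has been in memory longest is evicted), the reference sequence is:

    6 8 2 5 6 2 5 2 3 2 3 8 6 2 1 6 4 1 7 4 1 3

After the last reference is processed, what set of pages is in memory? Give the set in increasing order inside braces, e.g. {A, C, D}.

6 → fault, frames {6}
8 → fault, frames {6,8}
2 → fault, frames {6,8,2}
5 → fault, frames {6,8,2,5}
6 → hit
2 → hit
5 → hit
2 → hit
3 → fault, frames {6,8,2,5,3}
2 → hit
3 → hit
8 → hit
6 → hit
2 → hit
1 → fault, evict 6, frames {8,2,5,3,1}
6 → fault, evict 8, frames {2,5,3,1,6}
4 → fault, evict 2, frames {5,3,1,6,4}
1 → hit
7 → fault, evict 5, frames {3,1,6,4,7}
4 → hit
1 → hit
3 → hit

{1, 3, 4, 6, 7}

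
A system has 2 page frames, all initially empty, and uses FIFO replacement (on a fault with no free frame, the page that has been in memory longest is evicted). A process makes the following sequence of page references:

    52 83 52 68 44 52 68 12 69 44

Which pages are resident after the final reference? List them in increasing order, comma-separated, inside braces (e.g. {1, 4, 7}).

52 -> miss, frames (52)
83 -> miss, frames (52 83)
52 -> hit
68 -> miss, evict 52, frames (83 68)
44 -> miss, evict 83, frames (68 44)
52 -> miss, evict 68, frames (44 52)
68 -> miss, evict 44, frames (52 68)
12 -> miss, evict 52, frames (68 12)
69 -> miss, evict 68, frames (12 69)
44 -> miss, evict 12, frames (69 44)

{44, 69}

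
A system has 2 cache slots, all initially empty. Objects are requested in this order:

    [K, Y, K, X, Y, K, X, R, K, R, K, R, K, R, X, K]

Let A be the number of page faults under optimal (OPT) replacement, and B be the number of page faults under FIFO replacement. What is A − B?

Under OPT: F F . F . F . F . . . . . . F . → 6 faults.
Under FIFO: F F . F . F . F . . . . . . F F → 7 faults.
A − B = 6 − 7 = -1.

-1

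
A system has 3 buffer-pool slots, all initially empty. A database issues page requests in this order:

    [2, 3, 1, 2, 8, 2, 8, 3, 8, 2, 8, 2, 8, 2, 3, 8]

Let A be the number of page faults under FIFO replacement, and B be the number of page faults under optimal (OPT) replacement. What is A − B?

2

Under FIFO: F F F . F F . F . . . . . . . . → 6 faults.
Under OPT: F F F . F . . . . . . . . . . . → 4 faults.
A − B = 6 − 4 = 2.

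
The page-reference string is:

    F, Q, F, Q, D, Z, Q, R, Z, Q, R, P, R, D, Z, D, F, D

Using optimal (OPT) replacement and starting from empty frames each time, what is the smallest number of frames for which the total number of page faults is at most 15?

f=1: 18 faults
f=2: 10 faults
f=3: 8 faults
f=4: 7 faults
f=5: 6 faults
f=6: 6 faults
Smallest f with faults ≤ 15 is 2.

2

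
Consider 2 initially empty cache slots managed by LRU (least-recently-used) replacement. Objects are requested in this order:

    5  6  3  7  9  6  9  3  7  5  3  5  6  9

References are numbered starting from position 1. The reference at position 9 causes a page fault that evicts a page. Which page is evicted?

pos 1: 5 -> fault, frames {5}
pos 2: 6 -> fault, frames {5,6}
pos 3: 3 -> fault, evict 5, frames {6,3}
pos 4: 7 -> fault, evict 6, frames {3,7}
pos 5: 9 -> fault, evict 3, frames {7,9}
pos 6: 6 -> fault, evict 7, frames {9,6}
pos 7: 9 -> hit
pos 8: 3 -> fault, evict 6, frames {9,3}
pos 9: 7 -> fault, evict 9, frames {3,7}
At position 9, page 9 is evicted.

9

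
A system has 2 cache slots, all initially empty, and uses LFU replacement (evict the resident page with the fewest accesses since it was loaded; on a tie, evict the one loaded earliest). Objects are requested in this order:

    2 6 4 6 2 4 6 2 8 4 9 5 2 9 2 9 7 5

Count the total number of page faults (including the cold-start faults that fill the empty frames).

16

2 → miss, frames [2]
6 → miss, frames [2, 6]
4 → miss, evict 2, frames [6, 4]
6 → hit
2 → miss, evict 4, frames [6, 2]
4 → miss, evict 2, frames [6, 4]
6 → hit
2 → miss, evict 4, frames [6, 2]
8 → miss, evict 2, frames [6, 8]
4 → miss, evict 8, frames [6, 4]
9 → miss, evict 4, frames [6, 9]
5 → miss, evict 9, frames [6, 5]
2 → miss, evict 5, frames [6, 2]
9 → miss, evict 2, frames [6, 9]
2 → miss, evict 9, frames [6, 2]
9 → miss, evict 2, frames [6, 9]
7 → miss, evict 9, frames [6, 7]
5 → miss, evict 7, frames [6, 5]
Page faults: 16.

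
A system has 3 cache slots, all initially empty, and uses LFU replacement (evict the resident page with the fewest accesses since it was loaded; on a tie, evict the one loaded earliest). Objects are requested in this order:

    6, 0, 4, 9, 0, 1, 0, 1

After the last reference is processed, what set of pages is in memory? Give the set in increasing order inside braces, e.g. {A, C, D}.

6: fault, frames (6)
0: fault, frames (6 0)
4: fault, frames (6 0 4)
9: fault, evict 6, frames (0 4 9)
0: hit
1: fault, evict 4, frames (0 9 1)
0: hit
1: hit

{0, 1, 9}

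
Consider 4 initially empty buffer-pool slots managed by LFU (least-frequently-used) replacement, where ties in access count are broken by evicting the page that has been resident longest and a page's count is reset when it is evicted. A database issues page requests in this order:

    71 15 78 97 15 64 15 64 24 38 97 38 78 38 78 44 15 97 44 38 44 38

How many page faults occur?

71 -> miss, frames {71}
15 -> miss, frames {71,15}
78 -> miss, frames {71,15,78}
97 -> miss, frames {71,15,78,97}
15 -> hit
64 -> miss, evict 71, frames {15,78,97,64}
15 -> hit
64 -> hit
24 -> miss, evict 78, frames {15,97,64,24}
38 -> miss, evict 97, frames {15,64,24,38}
97 -> miss, evict 24, frames {15,64,38,97}
38 -> hit
78 -> miss, evict 97, frames {15,64,38,78}
38 -> hit
78 -> hit
44 -> miss, evict 64, frames {15,38,78,44}
15 -> hit
97 -> miss, evict 44, frames {15,38,78,97}
44 -> miss, evict 97, frames {15,38,78,44}
38 -> hit
44 -> hit
38 -> hit
Page faults: 12.

12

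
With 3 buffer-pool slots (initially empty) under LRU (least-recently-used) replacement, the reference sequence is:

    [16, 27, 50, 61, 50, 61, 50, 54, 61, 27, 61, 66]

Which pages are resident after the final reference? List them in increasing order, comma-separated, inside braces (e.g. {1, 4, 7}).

16 -> miss, frames (16)
27 -> miss, frames (16 27)
50 -> miss, frames (16 27 50)
61 -> miss, evict 16, frames (27 50 61)
50 -> hit
61 -> hit
50 -> hit
54 -> miss, evict 27, frames (61 50 54)
61 -> hit
27 -> miss, evict 50, frames (54 61 27)
61 -> hit
66 -> miss, evict 54, frames (27 61 66)

{27, 61, 66}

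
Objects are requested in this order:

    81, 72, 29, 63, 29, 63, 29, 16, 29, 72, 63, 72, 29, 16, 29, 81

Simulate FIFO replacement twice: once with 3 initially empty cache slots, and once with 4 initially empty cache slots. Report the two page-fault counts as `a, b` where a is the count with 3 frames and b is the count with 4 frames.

3 frames: F F F F . . . F . F . . F . . F → 8 faults.
4 frames: F F F F . . . F . . . . . . . F → 6 faults.
6 < 8: adding a frame reduced faults, as is typical.

8, 6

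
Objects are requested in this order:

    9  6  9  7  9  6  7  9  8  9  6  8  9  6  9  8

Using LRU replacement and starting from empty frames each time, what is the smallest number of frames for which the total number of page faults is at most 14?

f=1: 16 faults
f=2: 12 faults
f=3: 5 faults
f=4: 4 faults
Smallest f with faults ≤ 14 is 2.

2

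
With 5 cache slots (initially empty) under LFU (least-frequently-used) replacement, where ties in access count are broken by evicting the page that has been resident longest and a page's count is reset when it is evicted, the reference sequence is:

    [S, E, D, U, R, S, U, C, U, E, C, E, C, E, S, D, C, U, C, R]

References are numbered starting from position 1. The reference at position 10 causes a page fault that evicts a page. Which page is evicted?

pos 1: S: fault, frames {S}
pos 2: E: fault, frames {S,E}
pos 3: D: fault, frames {S,E,D}
pos 4: U: fault, frames {S,E,D,U}
pos 5: R: fault, frames {S,E,D,U,R}
pos 6: S: hit
pos 7: U: hit
pos 8: C: fault, evict E, frames {S,D,U,R,C}
pos 9: U: hit
pos 10: E: fault, evict D, frames {S,U,R,C,E}
At position 10, page D is evicted.

D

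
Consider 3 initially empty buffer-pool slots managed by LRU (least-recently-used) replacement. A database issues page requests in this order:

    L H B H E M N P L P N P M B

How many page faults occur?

10

L → miss, frames {L}
H → miss, frames {L,H}
B → miss, frames {L,H,B}
H → hit
E → miss, evict L, frames {B,H,E}
M → miss, evict B, frames {H,E,M}
N → miss, evict H, frames {E,M,N}
P → miss, evict E, frames {M,N,P}
L → miss, evict M, frames {N,P,L}
P → hit
N → hit
P → hit
M → miss, evict L, frames {N,P,M}
B → miss, evict N, frames {P,M,B}
Page faults: 10.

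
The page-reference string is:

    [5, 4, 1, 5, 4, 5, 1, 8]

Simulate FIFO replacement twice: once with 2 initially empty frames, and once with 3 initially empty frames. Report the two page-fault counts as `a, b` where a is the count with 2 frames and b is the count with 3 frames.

2 frames: F F F F F . F F → 7 faults.
3 frames: F F F . . . . F → 4 faults.
4 < 7: adding a frame reduced faults, as is typical.

7, 4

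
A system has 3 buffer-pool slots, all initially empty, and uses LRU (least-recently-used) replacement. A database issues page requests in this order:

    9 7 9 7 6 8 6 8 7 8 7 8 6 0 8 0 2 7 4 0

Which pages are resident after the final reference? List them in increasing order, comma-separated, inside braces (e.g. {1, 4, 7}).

9 → fault, frames (9)
7 → fault, frames (9 7)
9 → hit
7 → hit
6 → fault, frames (9 7 6)
8 → fault, evict 9, frames (7 6 8)
6 → hit
8 → hit
7 → hit
8 → hit
7 → hit
8 → hit
6 → hit
0 → fault, evict 7, frames (8 6 0)
8 → hit
0 → hit
2 → fault, evict 6, frames (8 0 2)
7 → fault, evict 8, frames (0 2 7)
4 → fault, evict 0, frames (2 7 4)
0 → fault, evict 2, frames (7 4 0)

{0, 4, 7}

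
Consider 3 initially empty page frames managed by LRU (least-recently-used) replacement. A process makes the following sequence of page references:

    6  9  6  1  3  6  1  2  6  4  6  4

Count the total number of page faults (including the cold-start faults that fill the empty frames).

6 -> miss, frames {6}
9 -> miss, frames {6,9}
6 -> hit
1 -> miss, frames {9,6,1}
3 -> miss, evict 9, frames {6,1,3}
6 -> hit
1 -> hit
2 -> miss, evict 3, frames {6,1,2}
6 -> hit
4 -> miss, evict 1, frames {2,6,4}
6 -> hit
4 -> hit
Page faults: 6.

6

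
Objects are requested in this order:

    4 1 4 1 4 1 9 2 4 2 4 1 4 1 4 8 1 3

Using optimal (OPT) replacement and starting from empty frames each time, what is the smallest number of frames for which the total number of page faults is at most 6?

f=1: 18 faults
f=2: 7 faults
f=3: 6 faults
f=4: 6 faults
f=5: 6 faults
f=6: 6 faults
Smallest f with faults ≤ 6 is 3.

3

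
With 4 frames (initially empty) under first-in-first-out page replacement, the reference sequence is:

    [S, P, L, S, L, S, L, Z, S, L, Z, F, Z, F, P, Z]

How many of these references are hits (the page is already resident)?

S: fault, frames {S}
P: fault, frames {S,P}
L: fault, frames {S,P,L}
S: hit
L: hit
S: hit
L: hit
Z: fault, frames {S,P,L,Z}
S: hit
L: hit
Z: hit
F: fault, evict S, frames {P,L,Z,F}
Z: hit
F: hit
P: hit
Z: hit
Hits: 11.

11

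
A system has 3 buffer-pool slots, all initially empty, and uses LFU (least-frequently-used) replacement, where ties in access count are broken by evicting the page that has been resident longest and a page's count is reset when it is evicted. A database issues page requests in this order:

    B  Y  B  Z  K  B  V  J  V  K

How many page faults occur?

B: miss, frames [B]
Y: miss, frames [B, Y]
B: hit
Z: miss, frames [B, Y, Z]
K: miss, evict Y, frames [B, Z, K]
B: hit
V: miss, evict Z, frames [B, K, V]
J: miss, evict K, frames [B, V, J]
V: hit
K: miss, evict J, frames [B, V, K]
Page faults: 7.

7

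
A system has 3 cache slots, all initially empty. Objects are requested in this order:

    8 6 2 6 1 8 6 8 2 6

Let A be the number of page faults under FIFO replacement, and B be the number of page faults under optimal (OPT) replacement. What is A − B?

Under FIFO: F F F . F F F . F . → 7 faults.
Under OPT: F F F . F . . . F . → 5 faults.
A − B = 7 − 5 = 2.

2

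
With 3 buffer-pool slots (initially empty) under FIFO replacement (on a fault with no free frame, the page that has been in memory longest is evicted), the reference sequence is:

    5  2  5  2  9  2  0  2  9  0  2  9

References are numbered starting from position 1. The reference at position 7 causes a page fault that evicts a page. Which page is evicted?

pos 1: 5 → miss, frames {5}
pos 2: 2 → miss, frames {5,2}
pos 3: 5 → hit
pos 4: 2 → hit
pos 5: 9 → miss, frames {5,2,9}
pos 6: 2 → hit
pos 7: 0 → miss, evict 5, frames {2,9,0}
At position 7, page 5 is evicted.

5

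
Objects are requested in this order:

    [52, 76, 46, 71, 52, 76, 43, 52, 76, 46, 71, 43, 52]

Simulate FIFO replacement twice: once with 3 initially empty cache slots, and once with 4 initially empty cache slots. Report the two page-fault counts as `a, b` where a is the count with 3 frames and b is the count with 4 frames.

10, 11

3 frames: F F F F F F F . . F F . F → 10 faults.
4 frames: F F F F . . F F F F F F F → 11 faults.
11 > 10: adding a frame increased faults — Belady's anomaly.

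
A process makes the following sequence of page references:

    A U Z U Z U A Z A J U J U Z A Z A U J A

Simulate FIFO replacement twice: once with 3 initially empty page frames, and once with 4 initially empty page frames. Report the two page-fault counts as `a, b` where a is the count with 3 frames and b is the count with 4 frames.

6, 4

3 frames: F F F . . . . . . F . . . . F . . F . . → 6 faults.
4 frames: F F F . . . . . . F . . . . . . . . . . → 4 faults.
4 < 6: adding a frame reduced faults, as is typical.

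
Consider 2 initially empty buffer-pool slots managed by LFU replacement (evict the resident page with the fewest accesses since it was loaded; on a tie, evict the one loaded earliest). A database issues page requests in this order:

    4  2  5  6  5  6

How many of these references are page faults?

4

4 -> fault, frames (4)
2 -> fault, frames (4 2)
5 -> fault, evict 4, frames (2 5)
6 -> fault, evict 2, frames (5 6)
5 -> hit
6 -> hit
Page faults: 4.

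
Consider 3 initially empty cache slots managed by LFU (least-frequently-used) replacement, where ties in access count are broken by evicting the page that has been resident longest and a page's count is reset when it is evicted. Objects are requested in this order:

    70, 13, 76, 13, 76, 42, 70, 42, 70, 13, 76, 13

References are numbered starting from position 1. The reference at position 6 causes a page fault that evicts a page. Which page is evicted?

70

pos 1: 70 → fault, frames {70}
pos 2: 13 → fault, frames {70,13}
pos 3: 76 → fault, frames {70,13,76}
pos 4: 13 → hit
pos 5: 76 → hit
pos 6: 42 → fault, evict 70, frames {13,76,42}
At position 6, page 70 is evicted.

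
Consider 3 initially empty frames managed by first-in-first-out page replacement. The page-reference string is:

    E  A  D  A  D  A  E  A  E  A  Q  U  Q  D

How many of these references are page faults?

E -> fault, frames (E)
A -> fault, frames (E A)
D -> fault, frames (E A D)
A -> hit
D -> hit
A -> hit
E -> hit
A -> hit
E -> hit
A -> hit
Q -> fault, evict E, frames (A D Q)
U -> fault, evict A, frames (D Q U)
Q -> hit
D -> hit
Page faults: 5.

5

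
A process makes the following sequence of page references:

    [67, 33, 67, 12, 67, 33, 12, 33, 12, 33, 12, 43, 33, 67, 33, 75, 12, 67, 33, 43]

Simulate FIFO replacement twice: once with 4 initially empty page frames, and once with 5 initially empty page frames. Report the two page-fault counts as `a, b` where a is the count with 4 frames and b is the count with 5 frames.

7, 5

4 frames: F F . F . . . . . . . F . . . F . F F . → 7 faults.
5 frames: F F . F . . . . . . . F . . . F . . . . → 5 faults.
5 < 7: adding a frame reduced faults, as is typical.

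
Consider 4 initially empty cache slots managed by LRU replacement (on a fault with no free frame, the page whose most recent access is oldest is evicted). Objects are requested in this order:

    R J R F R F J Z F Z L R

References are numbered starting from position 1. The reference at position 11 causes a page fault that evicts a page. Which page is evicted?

pos 1: R: miss, frames [R]
pos 2: J: miss, frames [R, J]
pos 3: R: hit
pos 4: F: miss, frames [J, R, F]
pos 5: R: hit
pos 6: F: hit
pos 7: J: hit
pos 8: Z: miss, frames [R, F, J, Z]
pos 9: F: hit
pos 10: Z: hit
pos 11: L: miss, evict R, frames [J, F, Z, L]
At position 11, page R is evicted.

R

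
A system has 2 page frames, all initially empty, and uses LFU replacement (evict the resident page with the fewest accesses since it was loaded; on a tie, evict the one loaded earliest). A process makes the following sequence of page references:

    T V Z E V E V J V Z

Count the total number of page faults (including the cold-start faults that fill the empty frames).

T: fault, frames [T]
V: fault, frames [T, V]
Z: fault, evict T, frames [V, Z]
E: fault, evict V, frames [Z, E]
V: fault, evict Z, frames [E, V]
E: hit
V: hit
J: fault, evict E, frames [V, J]
V: hit
Z: fault, evict J, frames [V, Z]
Page faults: 7.

7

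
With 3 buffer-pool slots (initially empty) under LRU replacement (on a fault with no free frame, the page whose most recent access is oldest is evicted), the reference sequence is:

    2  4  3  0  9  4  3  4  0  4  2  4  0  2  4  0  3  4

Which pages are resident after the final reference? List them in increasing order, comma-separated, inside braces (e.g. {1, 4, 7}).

{0, 3, 4}

2 -> miss, frames (2)
4 -> miss, frames (2 4)
3 -> miss, frames (2 4 3)
0 -> miss, evict 2, frames (4 3 0)
9 -> miss, evict 4, frames (3 0 9)
4 -> miss, evict 3, frames (0 9 4)
3 -> miss, evict 0, frames (9 4 3)
4 -> hit
0 -> miss, evict 9, frames (3 4 0)
4 -> hit
2 -> miss, evict 3, frames (0 4 2)
4 -> hit
0 -> hit
2 -> hit
4 -> hit
0 -> hit
3 -> miss, evict 2, frames (4 0 3)
4 -> hit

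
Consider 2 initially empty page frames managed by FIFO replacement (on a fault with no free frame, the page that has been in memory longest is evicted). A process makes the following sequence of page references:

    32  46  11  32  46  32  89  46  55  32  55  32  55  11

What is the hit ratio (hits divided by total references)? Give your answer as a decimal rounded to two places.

32 -> miss, frames [32]
46 -> miss, frames [32, 46]
11 -> miss, evict 32, frames [46, 11]
32 -> miss, evict 46, frames [11, 32]
46 -> miss, evict 11, frames [32, 46]
32 -> hit
89 -> miss, evict 32, frames [46, 89]
46 -> hit
55 -> miss, evict 46, frames [89, 55]
32 -> miss, evict 89, frames [55, 32]
55 -> hit
32 -> hit
55 -> hit
11 -> miss, evict 55, frames [32, 11]
Hits: 5 of 14 references → 5/14 = 0.3571.

0.36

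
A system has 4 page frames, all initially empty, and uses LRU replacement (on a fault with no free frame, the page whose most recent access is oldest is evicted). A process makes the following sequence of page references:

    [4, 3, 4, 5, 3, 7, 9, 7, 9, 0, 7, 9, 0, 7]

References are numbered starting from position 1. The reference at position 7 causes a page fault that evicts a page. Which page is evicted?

pos 1: 4: miss, frames (4)
pos 2: 3: miss, frames (4 3)
pos 3: 4: hit
pos 4: 5: miss, frames (3 4 5)
pos 5: 3: hit
pos 6: 7: miss, frames (4 5 3 7)
pos 7: 9: miss, evict 4, frames (5 3 7 9)
At position 7, page 4 is evicted.

4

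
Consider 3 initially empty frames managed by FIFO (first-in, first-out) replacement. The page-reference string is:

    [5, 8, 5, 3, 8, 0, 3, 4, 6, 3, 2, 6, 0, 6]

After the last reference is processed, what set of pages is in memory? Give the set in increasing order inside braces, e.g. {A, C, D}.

5 → fault, frames [5]
8 → fault, frames [5, 8]
5 → hit
3 → fault, frames [5, 8, 3]
8 → hit
0 → fault, evict 5, frames [8, 3, 0]
3 → hit
4 → fault, evict 8, frames [3, 0, 4]
6 → fault, evict 3, frames [0, 4, 6]
3 → fault, evict 0, frames [4, 6, 3]
2 → fault, evict 4, frames [6, 3, 2]
6 → hit
0 → fault, evict 6, frames [3, 2, 0]
6 → fault, evict 3, frames [2, 0, 6]

{0, 2, 6}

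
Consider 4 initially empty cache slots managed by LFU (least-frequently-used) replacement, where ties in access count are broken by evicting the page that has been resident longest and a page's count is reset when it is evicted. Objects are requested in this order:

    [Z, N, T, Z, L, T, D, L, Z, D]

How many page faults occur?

5

Z → fault, frames [Z]
N → fault, frames [Z, N]
T → fault, frames [Z, N, T]
Z → hit
L → fault, frames [Z, N, T, L]
T → hit
D → fault, evict N, frames [Z, T, L, D]
L → hit
Z → hit
D → hit
Page faults: 5.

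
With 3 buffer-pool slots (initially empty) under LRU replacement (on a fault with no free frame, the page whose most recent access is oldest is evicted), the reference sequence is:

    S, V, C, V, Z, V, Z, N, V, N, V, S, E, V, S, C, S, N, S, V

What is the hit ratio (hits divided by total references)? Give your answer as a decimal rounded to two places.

0.50

S: miss, frames (S)
V: miss, frames (S V)
C: miss, frames (S V C)
V: hit
Z: miss, evict S, frames (C V Z)
V: hit
Z: hit
N: miss, evict C, frames (V Z N)
V: hit
N: hit
V: hit
S: miss, evict Z, frames (N V S)
E: miss, evict N, frames (V S E)
V: hit
S: hit
C: miss, evict E, frames (V S C)
S: hit
N: miss, evict V, frames (C S N)
S: hit
V: miss, evict C, frames (N S V)
Hits: 10 of 20 references → 10/20 = 0.5000.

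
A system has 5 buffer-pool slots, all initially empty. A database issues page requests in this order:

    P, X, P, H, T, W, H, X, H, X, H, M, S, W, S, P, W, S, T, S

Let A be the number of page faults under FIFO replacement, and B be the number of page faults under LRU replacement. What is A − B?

-1

Under FIFO: F F . F F F . . . . . F F . . F . . . . → 8 faults.
Under LRU: F F . F F F . . . . . F F . . F . . F . → 9 faults.
A − B = 8 − 9 = -1.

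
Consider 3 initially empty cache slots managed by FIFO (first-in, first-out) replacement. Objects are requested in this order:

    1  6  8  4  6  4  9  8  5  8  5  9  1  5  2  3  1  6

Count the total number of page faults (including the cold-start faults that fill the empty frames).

11

1 → fault, frames {1}
6 → fault, frames {1,6}
8 → fault, frames {1,6,8}
4 → fault, evict 1, frames {6,8,4}
6 → hit
4 → hit
9 → fault, evict 6, frames {8,4,9}
8 → hit
5 → fault, evict 8, frames {4,9,5}
8 → fault, evict 4, frames {9,5,8}
5 → hit
9 → hit
1 → fault, evict 9, frames {5,8,1}
5 → hit
2 → fault, evict 5, frames {8,1,2}
3 → fault, evict 8, frames {1,2,3}
1 → hit
6 → fault, evict 1, frames {2,3,6}
Page faults: 11.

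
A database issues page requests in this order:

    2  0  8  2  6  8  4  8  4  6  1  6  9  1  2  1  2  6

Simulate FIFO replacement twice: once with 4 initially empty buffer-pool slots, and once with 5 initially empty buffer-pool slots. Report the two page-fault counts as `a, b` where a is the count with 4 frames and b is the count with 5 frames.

9, 8

4 frames: F F F . F . F . . . F . F . F . . F → 9 faults.
5 frames: F F F . F . F . . . F . F . F . . . → 8 faults.
8 < 9: adding a frame reduced faults, as is typical.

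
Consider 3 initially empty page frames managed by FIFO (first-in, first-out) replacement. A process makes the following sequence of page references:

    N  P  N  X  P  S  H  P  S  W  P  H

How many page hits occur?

N -> miss, frames {N}
P -> miss, frames {N,P}
N -> hit
X -> miss, frames {N,P,X}
P -> hit
S -> miss, evict N, frames {P,X,S}
H -> miss, evict P, frames {X,S,H}
P -> miss, evict X, frames {S,H,P}
S -> hit
W -> miss, evict S, frames {H,P,W}
P -> hit
H -> hit
Hits: 5.

5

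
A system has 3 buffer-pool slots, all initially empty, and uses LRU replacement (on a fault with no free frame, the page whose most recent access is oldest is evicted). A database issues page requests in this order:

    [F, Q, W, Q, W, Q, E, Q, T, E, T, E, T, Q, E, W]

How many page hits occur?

F → fault, frames [F]
Q → fault, frames [F, Q]
W → fault, frames [F, Q, W]
Q → hit
W → hit
Q → hit
E → fault, evict F, frames [W, Q, E]
Q → hit
T → fault, evict W, frames [E, Q, T]
E → hit
T → hit
E → hit
T → hit
Q → hit
E → hit
W → fault, evict T, frames [Q, E, W]
Hits: 10.

10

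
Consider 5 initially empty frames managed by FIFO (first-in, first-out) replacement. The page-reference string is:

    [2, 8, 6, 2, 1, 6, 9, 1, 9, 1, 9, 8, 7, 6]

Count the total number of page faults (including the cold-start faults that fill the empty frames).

6

2: fault, frames (2)
8: fault, frames (2 8)
6: fault, frames (2 8 6)
2: hit
1: fault, frames (2 8 6 1)
6: hit
9: fault, frames (2 8 6 1 9)
1: hit
9: hit
1: hit
9: hit
8: hit
7: fault, evict 2, frames (8 6 1 9 7)
6: hit
Page faults: 6.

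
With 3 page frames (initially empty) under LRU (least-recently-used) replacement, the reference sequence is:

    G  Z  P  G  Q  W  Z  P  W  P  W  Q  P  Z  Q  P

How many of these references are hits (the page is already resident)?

7

G: fault, frames [G]
Z: fault, frames [G, Z]
P: fault, frames [G, Z, P]
G: hit
Q: fault, evict Z, frames [P, G, Q]
W: fault, evict P, frames [G, Q, W]
Z: fault, evict G, frames [Q, W, Z]
P: fault, evict Q, frames [W, Z, P]
W: hit
P: hit
W: hit
Q: fault, evict Z, frames [P, W, Q]
P: hit
Z: fault, evict W, frames [Q, P, Z]
Q: hit
P: hit
Hits: 7.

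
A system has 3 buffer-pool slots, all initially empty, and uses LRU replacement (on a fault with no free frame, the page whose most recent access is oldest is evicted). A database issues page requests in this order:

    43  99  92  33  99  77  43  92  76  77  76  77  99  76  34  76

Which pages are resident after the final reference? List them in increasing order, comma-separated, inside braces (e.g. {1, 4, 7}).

43 → miss, frames (43)
99 → miss, frames (43 99)
92 → miss, frames (43 99 92)
33 → miss, evict 43, frames (99 92 33)
99 → hit
77 → miss, evict 92, frames (33 99 77)
43 → miss, evict 33, frames (99 77 43)
92 → miss, evict 99, frames (77 43 92)
76 → miss, evict 77, frames (43 92 76)
77 → miss, evict 43, frames (92 76 77)
76 → hit
77 → hit
99 → miss, evict 92, frames (76 77 99)
76 → hit
34 → miss, evict 77, frames (99 76 34)
76 → hit

{34, 76, 99}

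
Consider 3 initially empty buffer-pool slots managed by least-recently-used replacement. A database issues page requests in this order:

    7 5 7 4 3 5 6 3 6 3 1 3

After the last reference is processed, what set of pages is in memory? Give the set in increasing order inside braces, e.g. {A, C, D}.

7: miss, frames [7]
5: miss, frames [7, 5]
7: hit
4: miss, frames [5, 7, 4]
3: miss, evict 5, frames [7, 4, 3]
5: miss, evict 7, frames [4, 3, 5]
6: miss, evict 4, frames [3, 5, 6]
3: hit
6: hit
3: hit
1: miss, evict 5, frames [6, 3, 1]
3: hit

{1, 3, 6}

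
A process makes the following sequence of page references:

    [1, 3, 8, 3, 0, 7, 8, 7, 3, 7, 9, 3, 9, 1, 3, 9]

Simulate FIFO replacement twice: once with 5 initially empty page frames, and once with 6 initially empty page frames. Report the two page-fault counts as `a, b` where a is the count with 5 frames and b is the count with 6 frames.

8, 6

5 frames: F F F . F F . . . . F . . F F . → 8 faults.
6 frames: F F F . F F . . . . F . . . . . → 6 faults.
6 < 8: adding a frame reduced faults, as is typical.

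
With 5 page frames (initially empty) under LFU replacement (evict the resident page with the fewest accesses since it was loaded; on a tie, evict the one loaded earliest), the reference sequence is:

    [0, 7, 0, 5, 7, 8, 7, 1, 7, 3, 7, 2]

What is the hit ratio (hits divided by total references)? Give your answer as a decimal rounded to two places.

0.42

0 -> miss, frames {0}
7 -> miss, frames {0,7}
0 -> hit
5 -> miss, frames {0,7,5}
7 -> hit
8 -> miss, frames {0,7,5,8}
7 -> hit
1 -> miss, frames {0,7,5,8,1}
7 -> hit
3 -> miss, evict 5, frames {0,7,8,1,3}
7 -> hit
2 -> miss, evict 8, frames {0,7,1,3,2}
Hits: 5 of 12 references → 5/12 = 0.4167.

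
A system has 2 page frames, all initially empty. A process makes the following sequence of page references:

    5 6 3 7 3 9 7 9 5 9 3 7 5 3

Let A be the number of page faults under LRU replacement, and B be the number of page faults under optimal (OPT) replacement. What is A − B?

2

Under LRU: F F F F . F F . F . F F F F → 11 faults.
Under OPT: F F F F . F . . F . F F . F → 9 faults.
A − B = 11 − 9 = 2.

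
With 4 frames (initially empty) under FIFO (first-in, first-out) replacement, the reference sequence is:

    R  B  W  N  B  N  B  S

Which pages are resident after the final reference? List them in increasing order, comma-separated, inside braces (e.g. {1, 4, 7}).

{B, N, S, W}

R: fault, frames [R]
B: fault, frames [R, B]
W: fault, frames [R, B, W]
N: fault, frames [R, B, W, N]
B: hit
N: hit
B: hit
S: fault, evict R, frames [B, W, N, S]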